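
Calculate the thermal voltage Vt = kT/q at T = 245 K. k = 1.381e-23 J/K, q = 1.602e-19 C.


Step 1: kT = 1.381e-23 * 245 = 3.38345e-21 J
Step 2: Vt = kT/q = 3.38345e-21 / 1.602e-19
Step 3: Vt = 0.02112 V

0.02112


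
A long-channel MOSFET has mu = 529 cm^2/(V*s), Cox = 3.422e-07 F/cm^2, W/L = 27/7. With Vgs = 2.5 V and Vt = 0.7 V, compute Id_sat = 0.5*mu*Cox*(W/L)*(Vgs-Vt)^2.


Step 1: Overdrive voltage Vov = Vgs - Vt = 2.5 - 0.7 = 1.8 V
Step 2: W/L = 27/7 = 3.85714
Step 3: Id = 0.5 * 529 * 3.422e-07 * 3.85714 * 1.8^2
Step 4: Id = 1.13e-03 A

1.13e-03


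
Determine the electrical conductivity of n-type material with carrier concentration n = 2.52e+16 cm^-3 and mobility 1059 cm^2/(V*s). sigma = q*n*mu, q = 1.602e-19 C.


Step 1: sigma = q * n * mu
Step 2: sigma = 1.602e-19 * 2.52e+16 * 1059
Step 3: sigma = 4.275e+00 S/cm

4.275e+00


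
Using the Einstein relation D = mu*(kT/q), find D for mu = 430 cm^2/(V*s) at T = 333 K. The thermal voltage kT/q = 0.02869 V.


Step 1: D = mu * (kT/q)
Step 2: D = 430 * 0.02869
Step 3: D = 12.34 cm^2/s

12.34


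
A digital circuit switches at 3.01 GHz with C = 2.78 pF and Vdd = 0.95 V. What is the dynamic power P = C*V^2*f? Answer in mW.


Step 1: V^2 = 0.95^2 = 0.9025 V^2
Step 2: P = C*V^2*f = 2.78e-12 F * 0.9025 * 3.01e9 Hz
Step 3: P = 7.5519395e-03 W
Step 4: P = 7.552 mW

7.552


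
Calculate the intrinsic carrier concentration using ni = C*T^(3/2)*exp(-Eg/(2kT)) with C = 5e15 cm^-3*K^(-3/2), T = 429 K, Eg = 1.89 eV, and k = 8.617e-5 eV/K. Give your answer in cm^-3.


Step 1: Compute kT = 8.617e-5 * 429 = 0.03696693 eV
Step 2: Exponent = -Eg/(2kT) = -1.89/(2*0.03696693) = -25.56339
Step 3: T^(3/2) = 429^1.5 = 8885.58
Step 4: ni = 5e15 * 8885.58 * exp(-25.56339) = 3.51e+08 cm^-3

3.51e+08


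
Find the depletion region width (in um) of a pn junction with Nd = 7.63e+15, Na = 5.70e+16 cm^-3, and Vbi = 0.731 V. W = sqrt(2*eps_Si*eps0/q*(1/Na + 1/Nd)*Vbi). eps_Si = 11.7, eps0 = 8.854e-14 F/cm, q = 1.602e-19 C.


Step 1: 1/Na + 1/Nd = 1/5.70e+16 + 1/7.63e+15 = 1.48605e-16
Step 2: 2*eps*eps0/q = 2*11.7*8.854e-14/1.602e-19 = 1.293281e+07
Step 3: W^2 = 1.293281e+07 * 1.48605e-16 * 0.731 = 1.40489e-09
Step 4: W = sqrt(1.40489e-09) = 3.748e-05 cm = 0.3748 um

0.3748


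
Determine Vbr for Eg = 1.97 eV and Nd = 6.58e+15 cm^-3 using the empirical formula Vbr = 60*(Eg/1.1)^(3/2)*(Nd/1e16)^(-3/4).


Step 1: Eg/1.1 = 1.97/1.1 = 1.790909
Step 2: (Eg/1.1)^1.5 = 1.790909^1.5 = 2.396681
Step 3: (Nd/1e16)^(-0.75) = (0.658)^(-0.75) = 1.368770
Step 4: Vbr = 60 * 2.396681 * 1.368770 = 196.8 V

196.8


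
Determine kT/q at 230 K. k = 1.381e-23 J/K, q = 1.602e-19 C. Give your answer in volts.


Step 1: kT = 1.381e-23 * 230 = 3.1763e-21 J
Step 2: Vt = kT/q = 3.1763e-21 / 1.602e-19
Step 3: Vt = 0.01983 V

0.01983


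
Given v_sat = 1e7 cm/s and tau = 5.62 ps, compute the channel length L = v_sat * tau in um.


Step 1: tau in seconds = 5.62 ps * 1e-12 = 5.6200e-12 s
Step 2: L = v_sat * tau = 1e7 * 5.6200e-12 = 5.6200e-05 cm
Step 3: L in um = 5.6200e-05 * 1e4 = 0.562 um

0.562


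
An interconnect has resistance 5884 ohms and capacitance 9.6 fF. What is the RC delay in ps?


Step 1: tau = R * C
Step 2: tau = 5884 * 9.6 fF = 5884 * 9.6e-15 F
Step 3: tau = 5.64864e-11 s = 56.4864 ps

56.4864


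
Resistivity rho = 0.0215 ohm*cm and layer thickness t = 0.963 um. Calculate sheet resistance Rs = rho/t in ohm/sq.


Step 1: Convert thickness to cm: t = 0.963 um = 9.6300e-05 cm
Step 2: Rs = rho / t = 0.0215 / 9.6300e-05
Step 3: Rs = 223.3 ohm/sq

223.3


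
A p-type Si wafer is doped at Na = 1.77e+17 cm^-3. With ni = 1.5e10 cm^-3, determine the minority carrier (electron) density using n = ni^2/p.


Step 1: Majority hole concentration p ≈ Na = 1.77e+17 cm^-3
Step 2: n = ni^2 / Na = (1.5e10)^2 / 1.77e+17
Step 3: n = 1.27e+03 cm^-3

1.27e+03


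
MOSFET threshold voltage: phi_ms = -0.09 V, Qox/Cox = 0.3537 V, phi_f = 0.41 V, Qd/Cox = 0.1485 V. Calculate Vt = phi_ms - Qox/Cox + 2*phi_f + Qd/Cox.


Step 1: Vt = phi_ms - Qox/Cox + 2*phi_f + Qd/Cox
Step 2: Vt = -0.09 - 0.3537 + 2*0.41 + 0.1485
Step 3: Vt = -0.09 - 0.3537 + 0.82 + 0.1485
Step 4: Vt = 0.5248 V

0.5248


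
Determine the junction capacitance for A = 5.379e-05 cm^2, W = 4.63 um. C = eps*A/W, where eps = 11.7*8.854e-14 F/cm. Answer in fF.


Step 1: eps_Si = 11.7 * 8.854e-14 = 1.035918e-12 F/cm
Step 2: W in cm = 4.63 * 1e-4 = 4.63e-04 cm
Step 3: C = 1.035918e-12 * 5.379e-05 / 4.63e-04 = 1.203500e-13 F
Step 4: C = 120.35 fF

120.35


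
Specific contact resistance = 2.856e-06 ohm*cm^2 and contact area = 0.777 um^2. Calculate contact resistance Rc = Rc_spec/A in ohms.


Step 1: Convert area to cm^2: 0.777 um^2 = 7.7700e-09 cm^2
Step 2: Rc = Rc_spec / A = 2.856e-06 / 7.7700e-09
Step 3: Rc = 3.68e+02 ohms

3.68e+02


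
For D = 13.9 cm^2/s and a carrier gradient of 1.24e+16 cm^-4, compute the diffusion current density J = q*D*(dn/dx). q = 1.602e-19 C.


Step 1: J = q * D * (dn/dx)
Step 2: J = 1.602e-19 * 13.9 * 1.24e+16
Step 3: J = 2.76e-02 A/cm^2

2.76e-02


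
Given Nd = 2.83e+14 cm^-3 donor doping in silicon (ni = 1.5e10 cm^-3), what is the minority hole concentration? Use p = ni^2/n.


Step 1: Since Nd >> ni, n ≈ Nd = 2.83e+14 cm^-3
Step 2: p = ni^2 / n = (1.5e10)^2 / 2.83e+14
Step 3: p = 2.25e20 / 2.83e+14 = 7.95e+05 cm^-3

7.95e+05


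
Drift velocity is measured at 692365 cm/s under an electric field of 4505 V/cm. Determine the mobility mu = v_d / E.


Step 1: mu = v_d / E
Step 2: mu = 692365 / 4505
Step 3: mu = 153.69 cm^2/(V*s)

153.69


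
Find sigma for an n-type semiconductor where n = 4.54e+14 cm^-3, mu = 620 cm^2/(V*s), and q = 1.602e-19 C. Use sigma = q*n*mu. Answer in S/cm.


Step 1: sigma = q * n * mu
Step 2: sigma = 1.602e-19 * 4.54e+14 * 620
Step 3: sigma = 4.509e-02 S/cm

4.509e-02


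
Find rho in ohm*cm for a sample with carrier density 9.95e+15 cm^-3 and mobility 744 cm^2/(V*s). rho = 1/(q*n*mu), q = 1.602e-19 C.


Step 1: sigma = q * n * mu = 1.602e-19 * 9.95e+15 * 744 = 1.18593e+00 S/cm
Step 2: rho = 1 / sigma = 1 / 1.18593e+00 = 0.8432 ohm*cm

0.8432


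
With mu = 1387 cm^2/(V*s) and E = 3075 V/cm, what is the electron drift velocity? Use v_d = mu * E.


Step 1: v_d = mu * E
Step 2: v_d = 1387 * 3075 = 4265025
Step 3: v_d = 4.27e+06 cm/s

4.27e+06


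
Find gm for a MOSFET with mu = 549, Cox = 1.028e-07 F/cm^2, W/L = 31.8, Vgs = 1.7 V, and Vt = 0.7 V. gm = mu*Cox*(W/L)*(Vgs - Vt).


Step 1: Vov = Vgs - Vt = 1.7 - 0.7 = 1.0 V
Step 2: gm = mu * Cox * (W/L) * Vov
Step 3: gm = 549 * 1.028e-07 * 31.8 * 1.0 = 1.79e-03 S

1.79e-03


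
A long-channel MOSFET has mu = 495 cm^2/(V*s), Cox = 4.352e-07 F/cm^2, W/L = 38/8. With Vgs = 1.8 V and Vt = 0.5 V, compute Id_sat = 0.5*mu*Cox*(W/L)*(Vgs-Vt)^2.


Step 1: Overdrive voltage Vov = Vgs - Vt = 1.8 - 0.5 = 1.3 V
Step 2: W/L = 38/8 = 4.75
Step 3: Id = 0.5 * 495 * 4.352e-07 * 4.75 * 1.3^2
Step 4: Id = 8.65e-04 A

8.65e-04


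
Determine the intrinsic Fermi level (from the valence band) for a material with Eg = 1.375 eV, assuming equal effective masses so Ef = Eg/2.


Step 1: For an intrinsic semiconductor, the Fermi level sits at midgap.
Step 2: Ef = Eg / 2 = 1.375 / 2 = 0.6875 eV

0.6875


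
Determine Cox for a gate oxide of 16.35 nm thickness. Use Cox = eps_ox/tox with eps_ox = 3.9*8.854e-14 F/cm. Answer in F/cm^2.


Step 1: eps_ox = 3.9 * 8.854e-14 = 3.45306e-13 F/cm
Step 2: tox in cm = 16.35 nm * 1e-7 = 1.6350e-06 cm
Step 3: Cox = 3.45306e-13 / 1.6350e-06 = 2.11e-07 F/cm^2

2.11e-07


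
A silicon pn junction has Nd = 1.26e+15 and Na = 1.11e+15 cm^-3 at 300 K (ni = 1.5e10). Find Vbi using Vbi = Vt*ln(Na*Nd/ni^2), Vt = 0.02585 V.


Step 1: Compute Na*Nd/ni^2 = 1.11e+15 * 1.26e+15 / (1.5e10)^2 = 6.2160e+09
Step 2: ln(6.2160e+09) = 22.5504
Step 3: Vbi = 0.02585 * 22.5504 = 0.583 V

0.583


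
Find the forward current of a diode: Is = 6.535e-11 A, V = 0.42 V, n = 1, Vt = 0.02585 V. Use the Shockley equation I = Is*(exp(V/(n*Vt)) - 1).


Step 1: V/(n*Vt) = 0.42/(1*0.02585) = 16.2476
Step 2: exp(16.2476) = 1.1383e+07
Step 3: I = 6.535e-11 * (1.1383e+07 - 1) = 7.44e-04 A

7.44e-04


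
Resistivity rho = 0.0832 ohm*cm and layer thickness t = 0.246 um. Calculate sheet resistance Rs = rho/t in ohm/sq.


Step 1: Convert thickness to cm: t = 0.246 um = 2.4600e-05 cm
Step 2: Rs = rho / t = 0.0832 / 2.4600e-05
Step 3: Rs = 3382.1 ohm/sq

3382.1


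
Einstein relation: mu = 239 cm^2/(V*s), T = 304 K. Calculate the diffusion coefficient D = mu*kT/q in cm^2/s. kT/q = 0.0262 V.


Step 1: D = mu * (kT/q)
Step 2: D = 239 * 0.0262
Step 3: D = 6.26 cm^2/s

6.26


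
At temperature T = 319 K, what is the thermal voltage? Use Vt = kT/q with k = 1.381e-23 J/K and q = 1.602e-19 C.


Step 1: kT = 1.381e-23 * 319 = 4.40539e-21 J
Step 2: Vt = kT/q = 4.40539e-21 / 1.602e-19
Step 3: Vt = 0.0275 V

0.0275


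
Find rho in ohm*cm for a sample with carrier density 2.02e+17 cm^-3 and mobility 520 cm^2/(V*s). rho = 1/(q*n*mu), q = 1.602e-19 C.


Step 1: sigma = q * n * mu = 1.602e-19 * 2.02e+17 * 520 = 1.68274e+01 S/cm
Step 2: rho = 1 / sigma = 1 / 1.68274e+01 = 0.05943 ohm*cm

0.05943


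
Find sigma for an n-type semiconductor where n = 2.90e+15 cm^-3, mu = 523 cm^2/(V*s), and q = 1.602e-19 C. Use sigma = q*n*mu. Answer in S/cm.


Step 1: sigma = q * n * mu
Step 2: sigma = 1.602e-19 * 2.90e+15 * 523
Step 3: sigma = 2.430e-01 S/cm

2.430e-01


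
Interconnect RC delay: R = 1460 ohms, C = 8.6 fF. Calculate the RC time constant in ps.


Step 1: tau = R * C
Step 2: tau = 1460 * 8.6 fF = 1460 * 8.6e-15 F
Step 3: tau = 1.2556e-11 s = 12.556 ps

12.556


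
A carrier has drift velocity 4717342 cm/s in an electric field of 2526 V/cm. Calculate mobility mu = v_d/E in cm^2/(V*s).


Step 1: mu = v_d / E
Step 2: mu = 4717342 / 2526
Step 3: mu = 1867.51 cm^2/(V*s)

1867.51


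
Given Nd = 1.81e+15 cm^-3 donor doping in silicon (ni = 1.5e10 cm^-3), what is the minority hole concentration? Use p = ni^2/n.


Step 1: Since Nd >> ni, n ≈ Nd = 1.81e+15 cm^-3
Step 2: p = ni^2 / n = (1.5e10)^2 / 1.81e+15
Step 3: p = 2.25e20 / 1.81e+15 = 1.24e+05 cm^-3

1.24e+05


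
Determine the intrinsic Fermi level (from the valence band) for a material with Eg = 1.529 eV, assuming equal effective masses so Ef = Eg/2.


Step 1: For an intrinsic semiconductor, the Fermi level sits at midgap.
Step 2: Ef = Eg / 2 = 1.529 / 2 = 0.7645 eV

0.7645


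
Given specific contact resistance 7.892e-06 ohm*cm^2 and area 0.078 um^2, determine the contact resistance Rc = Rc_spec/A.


Step 1: Convert area to cm^2: 0.078 um^2 = 7.8000e-10 cm^2
Step 2: Rc = Rc_spec / A = 7.892e-06 / 7.8000e-10
Step 3: Rc = 1.01e+04 ohms

1.01e+04


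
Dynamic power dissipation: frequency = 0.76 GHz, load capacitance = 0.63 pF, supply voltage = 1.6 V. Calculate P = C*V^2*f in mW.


Step 1: V^2 = 1.6^2 = 2.56 V^2
Step 2: P = C*V^2*f = 0.63e-12 F * 2.56 * 0.76e9 Hz
Step 3: P = 1.225728e-03 W
Step 4: P = 1.226 mW

1.226


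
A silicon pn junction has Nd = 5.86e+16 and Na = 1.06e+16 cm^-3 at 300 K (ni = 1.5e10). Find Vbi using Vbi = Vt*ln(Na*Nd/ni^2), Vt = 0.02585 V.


Step 1: Compute Na*Nd/ni^2 = 1.06e+16 * 5.86e+16 / (1.5e10)^2 = 2.7607e+12
Step 2: ln(2.7607e+12) = 28.6465
Step 3: Vbi = 0.02585 * 28.6465 = 0.741 V

0.741


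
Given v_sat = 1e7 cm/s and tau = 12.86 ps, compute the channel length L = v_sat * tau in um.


Step 1: tau in seconds = 12.86 ps * 1e-12 = 1.2860e-11 s
Step 2: L = v_sat * tau = 1e7 * 1.2860e-11 = 1.2860e-04 cm
Step 3: L in um = 1.2860e-04 * 1e4 = 1.286 um

1.286


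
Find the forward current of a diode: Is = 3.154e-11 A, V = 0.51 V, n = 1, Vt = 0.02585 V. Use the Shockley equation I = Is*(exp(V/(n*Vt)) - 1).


Step 1: V/(n*Vt) = 0.51/(1*0.02585) = 19.7292
Step 2: exp(19.7292) = 3.7007e+08
Step 3: I = 3.154e-11 * (3.7007e+08 - 1) = 1.17e-02 A

1.17e-02


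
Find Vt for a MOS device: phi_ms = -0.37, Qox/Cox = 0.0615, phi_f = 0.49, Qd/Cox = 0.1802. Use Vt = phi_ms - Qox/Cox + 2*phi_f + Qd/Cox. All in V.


Step 1: Vt = phi_ms - Qox/Cox + 2*phi_f + Qd/Cox
Step 2: Vt = -0.37 - 0.0615 + 2*0.49 + 0.1802
Step 3: Vt = -0.37 - 0.0615 + 0.98 + 0.1802
Step 4: Vt = 0.7287 V

0.7287


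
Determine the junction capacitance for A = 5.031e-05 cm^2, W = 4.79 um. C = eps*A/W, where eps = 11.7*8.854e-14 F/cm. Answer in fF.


Step 1: eps_Si = 11.7 * 8.854e-14 = 1.035918e-12 F/cm
Step 2: W in cm = 4.79 * 1e-4 = 4.79e-04 cm
Step 3: C = 1.035918e-12 * 5.031e-05 / 4.79e-04 = 1.088038e-13 F
Step 4: C = 108.8 fF

108.8


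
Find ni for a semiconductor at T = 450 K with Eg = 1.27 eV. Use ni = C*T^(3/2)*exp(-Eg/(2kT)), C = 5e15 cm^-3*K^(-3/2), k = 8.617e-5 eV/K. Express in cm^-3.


Step 1: Compute kT = 8.617e-5 * 450 = 0.0387765 eV
Step 2: Exponent = -Eg/(2kT) = -1.27/(2*0.0387765) = -16.37590
Step 3: T^(3/2) = 450^1.5 = 9545.94
Step 4: ni = 5e15 * 9545.94 * exp(-16.37590) = 3.69e+12 cm^-3

3.69e+12


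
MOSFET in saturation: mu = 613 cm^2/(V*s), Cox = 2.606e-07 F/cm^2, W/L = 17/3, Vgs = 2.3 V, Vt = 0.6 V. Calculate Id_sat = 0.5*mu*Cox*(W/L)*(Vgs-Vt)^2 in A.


Step 1: Overdrive voltage Vov = Vgs - Vt = 2.3 - 0.6 = 1.7 V
Step 2: W/L = 17/3 = 5.66667
Step 3: Id = 0.5 * 613 * 2.606e-07 * 5.66667 * 1.7^2
Step 4: Id = 1.31e-03 A

1.31e-03


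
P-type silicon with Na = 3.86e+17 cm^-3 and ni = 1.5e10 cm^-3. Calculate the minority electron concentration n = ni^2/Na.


Step 1: Majority hole concentration p ≈ Na = 3.86e+17 cm^-3
Step 2: n = ni^2 / Na = (1.5e10)^2 / 3.86e+17
Step 3: n = 5.83e+02 cm^-3

5.83e+02


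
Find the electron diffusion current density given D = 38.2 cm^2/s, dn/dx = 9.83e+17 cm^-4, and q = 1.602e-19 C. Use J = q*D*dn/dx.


Step 1: J = q * D * (dn/dx)
Step 2: J = 1.602e-19 * 38.2 * 9.83e+17
Step 3: J = 6.02e+00 A/cm^2

6.02e+00


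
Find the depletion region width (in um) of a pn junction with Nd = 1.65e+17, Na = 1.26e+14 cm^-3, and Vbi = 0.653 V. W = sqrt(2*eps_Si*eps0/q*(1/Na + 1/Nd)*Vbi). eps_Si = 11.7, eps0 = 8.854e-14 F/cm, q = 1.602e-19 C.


Step 1: 1/Na + 1/Nd = 1/1.26e+14 + 1/1.65e+17 = 7.94257e-15
Step 2: 2*eps*eps0/q = 2*11.7*8.854e-14/1.602e-19 = 1.293281e+07
Step 3: W^2 = 1.293281e+07 * 7.94257e-15 * 0.653 = 6.70760e-08
Step 4: W = sqrt(6.70760e-08) = 2.590e-04 cm = 2.59 um

2.59


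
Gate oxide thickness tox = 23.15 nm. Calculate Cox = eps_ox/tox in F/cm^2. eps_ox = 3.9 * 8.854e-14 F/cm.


Step 1: eps_ox = 3.9 * 8.854e-14 = 3.45306e-13 F/cm
Step 2: tox in cm = 23.15 nm * 1e-7 = 2.3150e-06 cm
Step 3: Cox = 3.45306e-13 / 2.3150e-06 = 1.49e-07 F/cm^2

1.49e-07


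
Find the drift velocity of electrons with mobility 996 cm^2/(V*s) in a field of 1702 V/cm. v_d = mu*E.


Step 1: v_d = mu * E
Step 2: v_d = 996 * 1702 = 1695192
Step 3: v_d = 1.70e+06 cm/s

1.70e+06


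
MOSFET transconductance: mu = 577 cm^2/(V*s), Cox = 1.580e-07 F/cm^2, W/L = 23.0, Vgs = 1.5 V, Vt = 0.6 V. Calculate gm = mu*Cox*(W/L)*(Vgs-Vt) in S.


Step 1: Vov = Vgs - Vt = 1.5 - 0.6 = 0.9 V
Step 2: gm = mu * Cox * (W/L) * Vov
Step 3: gm = 577 * 1.580e-07 * 23.0 * 0.9 = 1.89e-03 S

1.89e-03


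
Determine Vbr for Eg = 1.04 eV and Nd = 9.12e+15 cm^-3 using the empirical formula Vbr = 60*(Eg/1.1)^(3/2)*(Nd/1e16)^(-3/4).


Step 1: Eg/1.1 = 1.04/1.1 = 0.945455
Step 2: (Eg/1.1)^1.5 = 0.945455^1.5 = 0.919309
Step 3: (Nd/1e16)^(-0.75) = (0.912)^(-0.75) = 1.071529
Step 4: Vbr = 60 * 0.919309 * 1.071529 = 59.1 V

59.1


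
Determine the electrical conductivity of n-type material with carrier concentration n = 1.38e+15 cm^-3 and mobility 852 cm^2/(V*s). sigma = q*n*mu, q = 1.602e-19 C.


Step 1: sigma = q * n * mu
Step 2: sigma = 1.602e-19 * 1.38e+15 * 852
Step 3: sigma = 1.884e-01 S/cm

1.884e-01


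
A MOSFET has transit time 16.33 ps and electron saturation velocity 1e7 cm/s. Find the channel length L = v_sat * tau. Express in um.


Step 1: tau in seconds = 16.33 ps * 1e-12 = 1.6330e-11 s
Step 2: L = v_sat * tau = 1e7 * 1.6330e-11 = 1.6330e-04 cm
Step 3: L in um = 1.6330e-04 * 1e4 = 1.633 um

1.633


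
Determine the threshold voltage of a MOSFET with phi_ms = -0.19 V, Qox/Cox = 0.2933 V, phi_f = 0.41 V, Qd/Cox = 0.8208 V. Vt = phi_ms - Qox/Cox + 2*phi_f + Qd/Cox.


Step 1: Vt = phi_ms - Qox/Cox + 2*phi_f + Qd/Cox
Step 2: Vt = -0.19 - 0.2933 + 2*0.41 + 0.8208
Step 3: Vt = -0.19 - 0.2933 + 0.82 + 0.8208
Step 4: Vt = 1.1575 V

1.1575


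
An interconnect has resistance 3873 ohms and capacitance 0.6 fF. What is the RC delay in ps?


Step 1: tau = R * C
Step 2: tau = 3873 * 0.6 fF = 3873 * 6.0e-16 F
Step 3: tau = 2.3238e-12 s = 2.3238 ps

2.3238


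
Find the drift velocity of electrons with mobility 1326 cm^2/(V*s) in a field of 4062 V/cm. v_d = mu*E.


Step 1: v_d = mu * E
Step 2: v_d = 1326 * 4062 = 5386212
Step 3: v_d = 5.39e+06 cm/s

5.39e+06


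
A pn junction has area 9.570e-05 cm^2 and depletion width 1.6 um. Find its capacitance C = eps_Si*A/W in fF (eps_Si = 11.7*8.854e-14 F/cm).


Step 1: eps_Si = 11.7 * 8.854e-14 = 1.035918e-12 F/cm
Step 2: W in cm = 1.6 * 1e-4 = 1.60e-04 cm
Step 3: C = 1.035918e-12 * 9.570e-05 / 1.60e-04 = 6.196085e-13 F
Step 4: C = 619.61 fF

619.61


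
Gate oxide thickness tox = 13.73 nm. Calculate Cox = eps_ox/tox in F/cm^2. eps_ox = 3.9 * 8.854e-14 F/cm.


Step 1: eps_ox = 3.9 * 8.854e-14 = 3.45306e-13 F/cm
Step 2: tox in cm = 13.73 nm * 1e-7 = 1.3730e-06 cm
Step 3: Cox = 3.45306e-13 / 1.3730e-06 = 2.51e-07 F/cm^2

2.51e-07


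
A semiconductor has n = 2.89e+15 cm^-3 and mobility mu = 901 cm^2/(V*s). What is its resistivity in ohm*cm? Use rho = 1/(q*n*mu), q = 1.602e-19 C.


Step 1: sigma = q * n * mu = 1.602e-19 * 2.89e+15 * 901 = 4.17143e-01 S/cm
Step 2: rho = 1 / sigma = 1 / 4.17143e-01 = 2.397 ohm*cm

2.397


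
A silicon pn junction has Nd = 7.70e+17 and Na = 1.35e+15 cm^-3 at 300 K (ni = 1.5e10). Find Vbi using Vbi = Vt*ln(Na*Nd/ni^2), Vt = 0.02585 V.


Step 1: Compute Na*Nd/ni^2 = 1.35e+15 * 7.70e+17 / (1.5e10)^2 = 4.6200e+12
Step 2: ln(4.6200e+12) = 29.1614
Step 3: Vbi = 0.02585 * 29.1614 = 0.754 V

0.754


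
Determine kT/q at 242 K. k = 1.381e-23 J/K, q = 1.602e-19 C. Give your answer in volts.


Step 1: kT = 1.381e-23 * 242 = 3.34202e-21 J
Step 2: Vt = kT/q = 3.34202e-21 / 1.602e-19
Step 3: Vt = 0.02086 V

0.02086


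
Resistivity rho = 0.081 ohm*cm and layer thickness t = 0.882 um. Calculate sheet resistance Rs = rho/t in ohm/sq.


Step 1: Convert thickness to cm: t = 0.882 um = 8.8200e-05 cm
Step 2: Rs = rho / t = 0.081 / 8.8200e-05
Step 3: Rs = 918.4 ohm/sq

918.4


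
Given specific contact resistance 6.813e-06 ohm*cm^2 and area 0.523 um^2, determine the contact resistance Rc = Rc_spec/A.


Step 1: Convert area to cm^2: 0.523 um^2 = 5.2300e-09 cm^2
Step 2: Rc = Rc_spec / A = 6.813e-06 / 5.2300e-09
Step 3: Rc = 1.30e+03 ohms

1.30e+03


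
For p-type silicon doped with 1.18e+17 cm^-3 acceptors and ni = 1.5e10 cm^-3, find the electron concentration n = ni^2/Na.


Step 1: Majority hole concentration p ≈ Na = 1.18e+17 cm^-3
Step 2: n = ni^2 / Na = (1.5e10)^2 / 1.18e+17
Step 3: n = 1.91e+03 cm^-3

1.91e+03


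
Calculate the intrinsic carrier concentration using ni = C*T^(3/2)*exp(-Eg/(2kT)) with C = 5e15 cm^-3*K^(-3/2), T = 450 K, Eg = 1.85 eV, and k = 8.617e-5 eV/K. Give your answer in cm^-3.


Step 1: Compute kT = 8.617e-5 * 450 = 0.0387765 eV
Step 2: Exponent = -Eg/(2kT) = -1.85/(2*0.0387765) = -23.85465
Step 3: T^(3/2) = 450^1.5 = 9545.94
Step 4: ni = 5e15 * 9545.94 * exp(-23.85465) = 2.08e+09 cm^-3

2.08e+09


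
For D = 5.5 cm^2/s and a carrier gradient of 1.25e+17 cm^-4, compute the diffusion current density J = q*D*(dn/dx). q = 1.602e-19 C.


Step 1: J = q * D * (dn/dx)
Step 2: J = 1.602e-19 * 5.5 * 1.25e+17
Step 3: J = 1.10e-01 A/cm^2

1.10e-01


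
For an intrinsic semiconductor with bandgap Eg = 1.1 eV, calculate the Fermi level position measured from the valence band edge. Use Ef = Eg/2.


Step 1: For an intrinsic semiconductor, the Fermi level sits at midgap.
Step 2: Ef = Eg / 2 = 1.1 / 2 = 0.55 eV

0.55


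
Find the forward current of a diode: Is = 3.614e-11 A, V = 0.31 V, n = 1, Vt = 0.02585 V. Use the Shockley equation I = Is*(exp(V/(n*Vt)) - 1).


Step 1: V/(n*Vt) = 0.31/(1*0.02585) = 11.9923
Step 2: exp(11.9923) = 1.6151e+05
Step 3: I = 3.614e-11 * (1.6151e+05 - 1) = 5.84e-06 A

5.84e-06


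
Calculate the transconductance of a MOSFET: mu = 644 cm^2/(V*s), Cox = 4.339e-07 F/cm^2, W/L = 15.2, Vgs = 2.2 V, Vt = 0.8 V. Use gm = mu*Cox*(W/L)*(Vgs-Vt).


Step 1: Vov = Vgs - Vt = 2.2 - 0.8 = 1.4 V
Step 2: gm = mu * Cox * (W/L) * Vov
Step 3: gm = 644 * 4.339e-07 * 15.2 * 1.4 = 5.95e-03 S

5.95e-03


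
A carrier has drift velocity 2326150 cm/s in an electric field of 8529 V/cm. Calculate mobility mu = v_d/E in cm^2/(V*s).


Step 1: mu = v_d / E
Step 2: mu = 2326150 / 8529
Step 3: mu = 272.73 cm^2/(V*s)

272.73


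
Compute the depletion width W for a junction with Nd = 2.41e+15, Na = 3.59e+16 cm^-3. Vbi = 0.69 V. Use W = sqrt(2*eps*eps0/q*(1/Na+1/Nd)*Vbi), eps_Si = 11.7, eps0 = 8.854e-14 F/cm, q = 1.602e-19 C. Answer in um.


Step 1: 1/Na + 1/Nd = 1/3.59e+16 + 1/2.41e+15 = 4.42793e-16
Step 2: 2*eps*eps0/q = 2*11.7*8.854e-14/1.602e-19 = 1.293281e+07
Step 3: W^2 = 1.293281e+07 * 4.42793e-16 * 0.69 = 3.95132e-09
Step 4: W = sqrt(3.95132e-09) = 6.286e-05 cm = 0.6286 um

0.6286


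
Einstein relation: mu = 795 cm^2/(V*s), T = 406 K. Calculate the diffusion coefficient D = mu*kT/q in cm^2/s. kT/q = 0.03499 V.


Step 1: D = mu * (kT/q)
Step 2: D = 795 * 0.03499
Step 3: D = 27.82 cm^2/s

27.82


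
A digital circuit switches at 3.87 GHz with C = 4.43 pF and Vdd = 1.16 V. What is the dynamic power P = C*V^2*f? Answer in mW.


Step 1: V^2 = 1.16^2 = 1.3456 V^2
Step 2: P = C*V^2*f = 4.43e-12 F * 1.3456 * 3.87e9 Hz
Step 3: P = 2.306910096e-02 W
Step 4: P = 23.069 mW

23.069


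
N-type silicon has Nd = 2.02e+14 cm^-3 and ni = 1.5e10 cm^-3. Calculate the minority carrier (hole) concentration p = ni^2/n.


Step 1: Since Nd >> ni, n ≈ Nd = 2.02e+14 cm^-3
Step 2: p = ni^2 / n = (1.5e10)^2 / 2.02e+14
Step 3: p = 2.25e20 / 2.02e+14 = 1.11e+06 cm^-3

1.11e+06


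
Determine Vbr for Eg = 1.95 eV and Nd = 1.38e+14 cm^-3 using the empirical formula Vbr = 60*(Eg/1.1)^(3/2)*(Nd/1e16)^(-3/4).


Step 1: Eg/1.1 = 1.95/1.1 = 1.772727
Step 2: (Eg/1.1)^1.5 = 1.772727^1.5 = 2.360276
Step 3: (Nd/1e16)^(-0.75) = (0.0138)^(-0.75) = 24.836517
Step 4: Vbr = 60 * 2.360276 * 24.836517 = 3517.3 V

3517.3


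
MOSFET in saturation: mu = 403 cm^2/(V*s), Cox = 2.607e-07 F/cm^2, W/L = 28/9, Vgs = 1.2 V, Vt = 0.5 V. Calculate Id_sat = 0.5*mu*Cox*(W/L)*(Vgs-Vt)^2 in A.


Step 1: Overdrive voltage Vov = Vgs - Vt = 1.2 - 0.5 = 0.7 V
Step 2: W/L = 28/9 = 3.11111
Step 3: Id = 0.5 * 403 * 2.607e-07 * 3.11111 * 0.7^2
Step 4: Id = 8.01e-05 A

8.01e-05


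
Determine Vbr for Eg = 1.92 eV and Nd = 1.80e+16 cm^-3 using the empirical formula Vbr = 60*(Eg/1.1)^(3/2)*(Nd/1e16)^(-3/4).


Step 1: Eg/1.1 = 1.92/1.1 = 1.745455
Step 2: (Eg/1.1)^1.5 = 1.745455^1.5 = 2.306020
Step 3: (Nd/1e16)^(-0.75) = (1.8)^(-0.75) = 0.643496
Step 4: Vbr = 60 * 2.306020 * 0.643496 = 89.0 V

89.0


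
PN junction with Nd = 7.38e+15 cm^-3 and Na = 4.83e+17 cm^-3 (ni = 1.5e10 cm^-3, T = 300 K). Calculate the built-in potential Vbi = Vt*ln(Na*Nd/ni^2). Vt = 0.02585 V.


Step 1: Compute Na*Nd/ni^2 = 4.83e+17 * 7.38e+15 / (1.5e10)^2 = 1.5842e+13
Step 2: ln(1.5842e+13) = 30.3937
Step 3: Vbi = 0.02585 * 30.3937 = 0.786 V

0.786


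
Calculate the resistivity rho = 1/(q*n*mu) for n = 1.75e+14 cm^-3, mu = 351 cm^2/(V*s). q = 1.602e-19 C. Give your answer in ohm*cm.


Step 1: sigma = q * n * mu = 1.602e-19 * 1.75e+14 * 351 = 9.84029e-03 S/cm
Step 2: rho = 1 / sigma = 1 / 9.84029e-03 = 101.6 ohm*cm

101.6


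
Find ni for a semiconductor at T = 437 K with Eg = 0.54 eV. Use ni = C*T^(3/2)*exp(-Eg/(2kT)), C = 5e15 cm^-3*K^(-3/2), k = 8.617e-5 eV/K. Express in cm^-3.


Step 1: Compute kT = 8.617e-5 * 437 = 0.03765629 eV
Step 2: Exponent = -Eg/(2kT) = -0.54/(2*0.03765629) = -7.17012
Step 3: T^(3/2) = 437^1.5 = 9135.29
Step 4: ni = 5e15 * 9135.29 * exp(-7.17012) = 3.51e+16 cm^-3

3.51e+16


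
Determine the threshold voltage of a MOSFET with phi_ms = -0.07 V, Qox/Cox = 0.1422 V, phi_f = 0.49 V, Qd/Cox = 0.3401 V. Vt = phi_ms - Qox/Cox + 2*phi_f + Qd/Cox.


Step 1: Vt = phi_ms - Qox/Cox + 2*phi_f + Qd/Cox
Step 2: Vt = -0.07 - 0.1422 + 2*0.49 + 0.3401
Step 3: Vt = -0.07 - 0.1422 + 0.98 + 0.3401
Step 4: Vt = 1.1079 V

1.1079


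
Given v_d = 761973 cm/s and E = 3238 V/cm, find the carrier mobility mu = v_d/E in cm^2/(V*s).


Step 1: mu = v_d / E
Step 2: mu = 761973 / 3238
Step 3: mu = 235.32 cm^2/(V*s)

235.32


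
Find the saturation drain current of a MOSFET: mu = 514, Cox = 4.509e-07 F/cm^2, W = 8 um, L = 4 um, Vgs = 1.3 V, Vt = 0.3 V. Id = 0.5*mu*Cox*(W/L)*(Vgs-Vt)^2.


Step 1: Overdrive voltage Vov = Vgs - Vt = 1.3 - 0.3 = 1.0 V
Step 2: W/L = 8/4 = 2
Step 3: Id = 0.5 * 514 * 4.509e-07 * 2 * 1.0^2
Step 4: Id = 2.32e-04 A

2.32e-04


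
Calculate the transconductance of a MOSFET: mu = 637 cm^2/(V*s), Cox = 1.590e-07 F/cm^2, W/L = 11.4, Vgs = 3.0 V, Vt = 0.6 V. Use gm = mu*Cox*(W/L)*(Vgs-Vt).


Step 1: Vov = Vgs - Vt = 3.0 - 0.6 = 2.4 V
Step 2: gm = mu * Cox * (W/L) * Vov
Step 3: gm = 637 * 1.590e-07 * 11.4 * 2.4 = 2.77e-03 S

2.77e-03


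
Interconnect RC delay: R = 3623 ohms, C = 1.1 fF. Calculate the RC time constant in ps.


Step 1: tau = R * C
Step 2: tau = 3623 * 1.1 fF = 3623 * 1.1e-15 F
Step 3: tau = 3.9853e-12 s = 3.9853 ps

3.9853


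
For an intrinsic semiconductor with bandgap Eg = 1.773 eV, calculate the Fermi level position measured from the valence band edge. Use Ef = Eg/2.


Step 1: For an intrinsic semiconductor, the Fermi level sits at midgap.
Step 2: Ef = Eg / 2 = 1.773 / 2 = 0.8865 eV

0.8865


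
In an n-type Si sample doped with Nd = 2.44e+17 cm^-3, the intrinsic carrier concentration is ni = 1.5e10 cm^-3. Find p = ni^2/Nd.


Step 1: Since Nd >> ni, n ≈ Nd = 2.44e+17 cm^-3
Step 2: p = ni^2 / n = (1.5e10)^2 / 2.44e+17
Step 3: p = 2.25e20 / 2.44e+17 = 9.22e+02 cm^-3

9.22e+02


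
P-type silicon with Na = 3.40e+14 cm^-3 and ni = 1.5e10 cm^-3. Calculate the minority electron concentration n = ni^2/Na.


Step 1: Majority hole concentration p ≈ Na = 3.40e+14 cm^-3
Step 2: n = ni^2 / Na = (1.5e10)^2 / 3.40e+14
Step 3: n = 6.62e+05 cm^-3

6.62e+05


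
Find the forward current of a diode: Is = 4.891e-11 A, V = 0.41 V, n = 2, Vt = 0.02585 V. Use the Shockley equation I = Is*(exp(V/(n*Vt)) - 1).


Step 1: V/(n*Vt) = 0.41/(2*0.02585) = 7.9304
Step 2: exp(7.9304) = 2.7805e+03
Step 3: I = 4.891e-11 * (2.7805e+03 - 1) = 1.36e-07 A

1.36e-07


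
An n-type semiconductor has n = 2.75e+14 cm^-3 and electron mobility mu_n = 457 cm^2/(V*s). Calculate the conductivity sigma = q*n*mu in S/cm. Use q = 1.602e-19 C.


Step 1: sigma = q * n * mu
Step 2: sigma = 1.602e-19 * 2.75e+14 * 457
Step 3: sigma = 2.013e-02 S/cm

2.013e-02


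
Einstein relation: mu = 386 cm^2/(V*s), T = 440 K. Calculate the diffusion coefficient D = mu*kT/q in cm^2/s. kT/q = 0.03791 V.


Step 1: D = mu * (kT/q)
Step 2: D = 386 * 0.03791
Step 3: D = 14.63 cm^2/s

14.63


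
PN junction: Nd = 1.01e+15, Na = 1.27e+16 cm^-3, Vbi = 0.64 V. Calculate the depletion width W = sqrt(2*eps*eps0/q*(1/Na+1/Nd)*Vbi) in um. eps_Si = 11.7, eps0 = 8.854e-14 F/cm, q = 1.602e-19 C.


Step 1: 1/Na + 1/Nd = 1/1.27e+16 + 1/1.01e+15 = 1.06884e-15
Step 2: 2*eps*eps0/q = 2*11.7*8.854e-14/1.602e-19 = 1.293281e+07
Step 3: W^2 = 1.293281e+07 * 1.06884e-15 * 0.64 = 8.84679e-09
Step 4: W = sqrt(8.84679e-09) = 9.406e-05 cm = 0.9406 um

0.9406


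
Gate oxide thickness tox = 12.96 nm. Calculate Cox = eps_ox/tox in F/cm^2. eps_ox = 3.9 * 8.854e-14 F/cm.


Step 1: eps_ox = 3.9 * 8.854e-14 = 3.45306e-13 F/cm
Step 2: tox in cm = 12.96 nm * 1e-7 = 1.2960e-06 cm
Step 3: Cox = 3.45306e-13 / 1.2960e-06 = 2.66e-07 F/cm^2

2.66e-07


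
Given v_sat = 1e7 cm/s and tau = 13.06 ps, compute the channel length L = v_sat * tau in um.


Step 1: tau in seconds = 13.06 ps * 1e-12 = 1.3060e-11 s
Step 2: L = v_sat * tau = 1e7 * 1.3060e-11 = 1.3060e-04 cm
Step 3: L in um = 1.3060e-04 * 1e4 = 1.306 um

1.306


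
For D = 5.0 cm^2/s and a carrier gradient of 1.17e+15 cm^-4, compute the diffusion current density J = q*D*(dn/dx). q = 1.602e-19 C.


Step 1: J = q * D * (dn/dx)
Step 2: J = 1.602e-19 * 5.0 * 1.17e+15
Step 3: J = 9.37e-04 A/cm^2

9.37e-04


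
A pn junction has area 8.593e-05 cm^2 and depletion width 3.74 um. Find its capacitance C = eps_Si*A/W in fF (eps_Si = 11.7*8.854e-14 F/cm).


Step 1: eps_Si = 11.7 * 8.854e-14 = 1.035918e-12 F/cm
Step 2: W in cm = 3.74 * 1e-4 = 3.74e-04 cm
Step 3: C = 1.035918e-12 * 8.593e-05 / 3.74e-04 = 2.380119e-13 F
Step 4: C = 238.01 fF

238.01


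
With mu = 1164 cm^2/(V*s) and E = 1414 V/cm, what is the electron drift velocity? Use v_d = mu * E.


Step 1: v_d = mu * E
Step 2: v_d = 1164 * 1414 = 1645896
Step 3: v_d = 1.65e+06 cm/s

1.65e+06


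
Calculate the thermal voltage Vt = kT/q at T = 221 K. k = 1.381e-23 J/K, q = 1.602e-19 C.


Step 1: kT = 1.381e-23 * 221 = 3.05201e-21 J
Step 2: Vt = kT/q = 3.05201e-21 / 1.602e-19
Step 3: Vt = 0.01905 V

0.01905


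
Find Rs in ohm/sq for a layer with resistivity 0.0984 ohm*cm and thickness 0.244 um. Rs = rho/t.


Step 1: Convert thickness to cm: t = 0.244 um = 2.4400e-05 cm
Step 2: Rs = rho / t = 0.0984 / 2.4400e-05
Step 3: Rs = 4032.8 ohm/sq

4032.8


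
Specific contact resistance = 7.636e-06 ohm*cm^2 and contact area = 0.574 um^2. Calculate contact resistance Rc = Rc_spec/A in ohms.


Step 1: Convert area to cm^2: 0.574 um^2 = 5.7400e-09 cm^2
Step 2: Rc = Rc_spec / A = 7.636e-06 / 5.7400e-09
Step 3: Rc = 1.33e+03 ohms

1.33e+03


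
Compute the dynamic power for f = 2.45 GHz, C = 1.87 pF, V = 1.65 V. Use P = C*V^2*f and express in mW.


Step 1: V^2 = 1.65^2 = 2.7225 V^2
Step 2: P = C*V^2*f = 1.87e-12 F * 2.7225 * 2.45e9 Hz
Step 3: P = 1.247313375e-02 W
Step 4: P = 12.473 mW

12.473


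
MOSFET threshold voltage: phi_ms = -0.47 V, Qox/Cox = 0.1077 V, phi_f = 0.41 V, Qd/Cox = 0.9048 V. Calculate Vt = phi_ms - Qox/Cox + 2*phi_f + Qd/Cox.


Step 1: Vt = phi_ms - Qox/Cox + 2*phi_f + Qd/Cox
Step 2: Vt = -0.47 - 0.1077 + 2*0.41 + 0.9048
Step 3: Vt = -0.47 - 0.1077 + 0.82 + 0.9048
Step 4: Vt = 1.1471 V

1.1471


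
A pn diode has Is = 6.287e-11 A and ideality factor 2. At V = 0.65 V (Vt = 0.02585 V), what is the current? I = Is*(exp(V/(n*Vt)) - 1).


Step 1: V/(n*Vt) = 0.65/(2*0.02585) = 12.5725
Step 2: exp(12.5725) = 2.8851e+05
Step 3: I = 6.287e-11 * (2.8851e+05 - 1) = 1.81e-05 A

1.81e-05


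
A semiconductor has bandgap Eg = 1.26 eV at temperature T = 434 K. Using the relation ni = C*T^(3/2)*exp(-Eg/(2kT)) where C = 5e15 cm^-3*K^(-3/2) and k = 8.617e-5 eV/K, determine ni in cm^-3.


Step 1: Compute kT = 8.617e-5 * 434 = 0.03739778 eV
Step 2: Exponent = -Eg/(2kT) = -1.26/(2*0.03739778) = -16.84592
Step 3: T^(3/2) = 434^1.5 = 9041.38
Step 4: ni = 5e15 * 9041.38 * exp(-16.84592) = 2.18e+12 cm^-3

2.18e+12


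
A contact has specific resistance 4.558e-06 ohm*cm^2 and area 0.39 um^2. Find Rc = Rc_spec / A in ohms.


Step 1: Convert area to cm^2: 0.39 um^2 = 3.9000e-09 cm^2
Step 2: Rc = Rc_spec / A = 4.558e-06 / 3.9000e-09
Step 3: Rc = 1.17e+03 ohms

1.17e+03


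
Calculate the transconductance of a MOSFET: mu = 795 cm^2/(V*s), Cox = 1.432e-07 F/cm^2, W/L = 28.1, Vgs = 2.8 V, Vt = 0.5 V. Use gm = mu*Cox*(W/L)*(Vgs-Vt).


Step 1: Vov = Vgs - Vt = 2.8 - 0.5 = 2.3 V
Step 2: gm = mu * Cox * (W/L) * Vov
Step 3: gm = 795 * 1.432e-07 * 28.1 * 2.3 = 7.36e-03 S

7.36e-03


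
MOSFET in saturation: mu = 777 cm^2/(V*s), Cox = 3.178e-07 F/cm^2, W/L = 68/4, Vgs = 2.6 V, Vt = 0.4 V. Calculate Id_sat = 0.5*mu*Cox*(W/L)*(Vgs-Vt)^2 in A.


Step 1: Overdrive voltage Vov = Vgs - Vt = 2.6 - 0.4 = 2.2 V
Step 2: W/L = 68/4 = 17
Step 3: Id = 0.5 * 777 * 3.178e-07 * 17 * 2.2^2
Step 4: Id = 1.02e-02 A

1.02e-02


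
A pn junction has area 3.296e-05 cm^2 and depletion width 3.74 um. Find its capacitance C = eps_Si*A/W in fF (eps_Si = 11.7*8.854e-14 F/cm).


Step 1: eps_Si = 11.7 * 8.854e-14 = 1.035918e-12 F/cm
Step 2: W in cm = 3.74 * 1e-4 = 3.74e-04 cm
Step 3: C = 1.035918e-12 * 3.296e-05 / 3.74e-04 = 9.129374e-14 F
Step 4: C = 91.29 fF

91.29


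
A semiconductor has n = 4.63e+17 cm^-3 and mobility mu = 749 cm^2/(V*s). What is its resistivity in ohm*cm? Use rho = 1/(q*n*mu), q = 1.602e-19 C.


Step 1: sigma = q * n * mu = 1.602e-19 * 4.63e+17 * 749 = 5.55553e+01 S/cm
Step 2: rho = 1 / sigma = 1 / 5.55553e+01 = 0.018 ohm*cm

0.018


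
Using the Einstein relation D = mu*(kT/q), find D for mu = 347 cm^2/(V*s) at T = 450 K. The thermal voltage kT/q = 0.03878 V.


Step 1: D = mu * (kT/q)
Step 2: D = 347 * 0.03878
Step 3: D = 13.46 cm^2/s

13.46


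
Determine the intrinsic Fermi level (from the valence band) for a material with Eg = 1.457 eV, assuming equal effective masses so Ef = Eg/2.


Step 1: For an intrinsic semiconductor, the Fermi level sits at midgap.
Step 2: Ef = Eg / 2 = 1.457 / 2 = 0.7285 eV

0.7285


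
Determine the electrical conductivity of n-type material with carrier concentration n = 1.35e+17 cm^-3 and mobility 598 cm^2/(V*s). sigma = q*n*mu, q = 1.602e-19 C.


Step 1: sigma = q * n * mu
Step 2: sigma = 1.602e-19 * 1.35e+17 * 598
Step 3: sigma = 1.293e+01 S/cm

1.293e+01


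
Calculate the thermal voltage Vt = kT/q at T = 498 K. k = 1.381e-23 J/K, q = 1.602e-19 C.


Step 1: kT = 1.381e-23 * 498 = 6.87738e-21 J
Step 2: Vt = kT/q = 6.87738e-21 / 1.602e-19
Step 3: Vt = 0.04293 V

0.04293


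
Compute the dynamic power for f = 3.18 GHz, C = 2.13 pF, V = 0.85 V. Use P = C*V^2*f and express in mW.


Step 1: V^2 = 0.85^2 = 0.7225 V^2
Step 2: P = C*V^2*f = 2.13e-12 F * 0.7225 * 3.18e9 Hz
Step 3: P = 4.8937815e-03 W
Step 4: P = 4.894 mW

4.894


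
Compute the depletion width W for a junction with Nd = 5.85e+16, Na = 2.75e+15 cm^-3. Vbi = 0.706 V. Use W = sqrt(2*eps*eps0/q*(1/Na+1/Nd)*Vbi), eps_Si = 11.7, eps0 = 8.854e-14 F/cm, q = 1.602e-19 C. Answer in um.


Step 1: 1/Na + 1/Nd = 1/2.75e+15 + 1/5.85e+16 = 3.80730e-16
Step 2: 2*eps*eps0/q = 2*11.7*8.854e-14/1.602e-19 = 1.293281e+07
Step 3: W^2 = 1.293281e+07 * 3.80730e-16 * 0.706 = 3.47628e-09
Step 4: W = sqrt(3.47628e-09) = 5.896e-05 cm = 0.5896 um

0.5896


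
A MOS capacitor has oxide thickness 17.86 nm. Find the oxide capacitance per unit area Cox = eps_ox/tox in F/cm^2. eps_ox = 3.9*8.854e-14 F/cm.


Step 1: eps_ox = 3.9 * 8.854e-14 = 3.45306e-13 F/cm
Step 2: tox in cm = 17.86 nm * 1e-7 = 1.7860e-06 cm
Step 3: Cox = 3.45306e-13 / 1.7860e-06 = 1.93e-07 F/cm^2

1.93e-07


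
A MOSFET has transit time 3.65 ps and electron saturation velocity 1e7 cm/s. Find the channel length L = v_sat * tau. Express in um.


Step 1: tau in seconds = 3.65 ps * 1e-12 = 3.6500e-12 s
Step 2: L = v_sat * tau = 1e7 * 3.6500e-12 = 3.6500e-05 cm
Step 3: L in um = 3.6500e-05 * 1e4 = 0.365 um

0.365


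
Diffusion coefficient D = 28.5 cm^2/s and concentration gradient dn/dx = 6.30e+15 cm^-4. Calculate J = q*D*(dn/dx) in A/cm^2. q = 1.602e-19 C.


Step 1: J = q * D * (dn/dx)
Step 2: J = 1.602e-19 * 28.5 * 6.30e+15
Step 3: J = 2.88e-02 A/cm^2

2.88e-02


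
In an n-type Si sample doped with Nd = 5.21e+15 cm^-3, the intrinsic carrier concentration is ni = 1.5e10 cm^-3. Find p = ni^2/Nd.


Step 1: Since Nd >> ni, n ≈ Nd = 5.21e+15 cm^-3
Step 2: p = ni^2 / n = (1.5e10)^2 / 5.21e+15
Step 3: p = 2.25e20 / 5.21e+15 = 4.32e+04 cm^-3

4.32e+04


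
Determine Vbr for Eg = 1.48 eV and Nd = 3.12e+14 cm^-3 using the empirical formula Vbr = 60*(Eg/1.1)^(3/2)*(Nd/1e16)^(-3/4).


Step 1: Eg/1.1 = 1.48/1.1 = 1.345455
Step 2: (Eg/1.1)^1.5 = 1.345455^1.5 = 1.560644
Step 3: (Nd/1e16)^(-0.75) = (0.0312)^(-0.75) = 13.470510
Step 4: Vbr = 60 * 1.560644 * 13.470510 = 1261.4 V

1261.4


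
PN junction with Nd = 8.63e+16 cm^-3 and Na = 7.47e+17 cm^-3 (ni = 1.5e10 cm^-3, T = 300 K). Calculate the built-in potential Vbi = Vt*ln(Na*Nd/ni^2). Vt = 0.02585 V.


Step 1: Compute Na*Nd/ni^2 = 7.47e+17 * 8.63e+16 / (1.5e10)^2 = 2.8652e+14
Step 2: ln(2.8652e+14) = 33.2888
Step 3: Vbi = 0.02585 * 33.2888 = 0.861 V

0.861


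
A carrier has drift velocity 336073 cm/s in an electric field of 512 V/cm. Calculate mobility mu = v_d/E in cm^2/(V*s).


Step 1: mu = v_d / E
Step 2: mu = 336073 / 512
Step 3: mu = 656.39 cm^2/(V*s)

656.39


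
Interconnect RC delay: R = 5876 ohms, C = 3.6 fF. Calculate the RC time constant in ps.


Step 1: tau = R * C
Step 2: tau = 5876 * 3.6 fF = 5876 * 3.6e-15 F
Step 3: tau = 2.11536e-11 s = 21.1536 ps

21.1536


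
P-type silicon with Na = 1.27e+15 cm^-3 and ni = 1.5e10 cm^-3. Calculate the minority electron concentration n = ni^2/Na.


Step 1: Majority hole concentration p ≈ Na = 1.27e+15 cm^-3
Step 2: n = ni^2 / Na = (1.5e10)^2 / 1.27e+15
Step 3: n = 1.77e+05 cm^-3

1.77e+05


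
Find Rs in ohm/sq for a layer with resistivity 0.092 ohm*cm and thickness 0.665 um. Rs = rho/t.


Step 1: Convert thickness to cm: t = 0.665 um = 6.6500e-05 cm
Step 2: Rs = rho / t = 0.092 / 6.6500e-05
Step 3: Rs = 1383.5 ohm/sq

1383.5


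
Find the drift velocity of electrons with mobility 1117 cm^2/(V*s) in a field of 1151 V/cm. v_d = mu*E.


Step 1: v_d = mu * E
Step 2: v_d = 1117 * 1151 = 1285667
Step 3: v_d = 1.29e+06 cm/s

1.29e+06


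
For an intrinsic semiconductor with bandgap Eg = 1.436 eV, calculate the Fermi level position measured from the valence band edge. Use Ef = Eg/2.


Step 1: For an intrinsic semiconductor, the Fermi level sits at midgap.
Step 2: Ef = Eg / 2 = 1.436 / 2 = 0.718 eV

0.718


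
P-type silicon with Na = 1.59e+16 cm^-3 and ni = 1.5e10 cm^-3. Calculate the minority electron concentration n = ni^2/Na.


Step 1: Majority hole concentration p ≈ Na = 1.59e+16 cm^-3
Step 2: n = ni^2 / Na = (1.5e10)^2 / 1.59e+16
Step 3: n = 1.42e+04 cm^-3

1.42e+04


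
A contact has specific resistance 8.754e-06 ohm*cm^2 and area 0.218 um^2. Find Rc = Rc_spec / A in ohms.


Step 1: Convert area to cm^2: 0.218 um^2 = 2.1800e-09 cm^2
Step 2: Rc = Rc_spec / A = 8.754e-06 / 2.1800e-09
Step 3: Rc = 4.02e+03 ohms

4.02e+03


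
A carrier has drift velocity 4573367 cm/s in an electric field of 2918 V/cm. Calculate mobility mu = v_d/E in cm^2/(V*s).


Step 1: mu = v_d / E
Step 2: mu = 4573367 / 2918
Step 3: mu = 1567.3 cm^2/(V*s)

1567.3


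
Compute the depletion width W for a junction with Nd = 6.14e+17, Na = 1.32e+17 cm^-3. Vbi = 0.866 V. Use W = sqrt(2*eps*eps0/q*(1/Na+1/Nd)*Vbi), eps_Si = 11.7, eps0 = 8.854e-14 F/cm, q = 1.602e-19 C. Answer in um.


Step 1: 1/Na + 1/Nd = 1/1.32e+17 + 1/6.14e+17 = 9.20442e-18
Step 2: 2*eps*eps0/q = 2*11.7*8.854e-14/1.602e-19 = 1.293281e+07
Step 3: W^2 = 1.293281e+07 * 9.20442e-18 * 0.866 = 1.03088e-10
Step 4: W = sqrt(1.03088e-10) = 1.015e-05 cm = 0.1015 um

0.1015


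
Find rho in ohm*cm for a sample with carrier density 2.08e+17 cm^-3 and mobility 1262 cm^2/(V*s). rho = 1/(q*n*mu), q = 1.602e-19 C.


Step 1: sigma = q * n * mu = 1.602e-19 * 2.08e+17 * 1262 = 4.20519e+01 S/cm
Step 2: rho = 1 / sigma = 1 / 4.20519e+01 = 0.02378 ohm*cm

0.02378


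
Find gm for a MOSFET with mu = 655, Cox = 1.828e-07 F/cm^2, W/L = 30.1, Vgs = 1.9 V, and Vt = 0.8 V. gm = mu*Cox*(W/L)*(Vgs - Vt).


Step 1: Vov = Vgs - Vt = 1.9 - 0.8 = 1.1 V
Step 2: gm = mu * Cox * (W/L) * Vov
Step 3: gm = 655 * 1.828e-07 * 30.1 * 1.1 = 3.96e-03 S

3.96e-03


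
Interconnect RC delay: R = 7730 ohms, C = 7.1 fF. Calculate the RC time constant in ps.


Step 1: tau = R * C
Step 2: tau = 7730 * 7.1 fF = 7730 * 7.1e-15 F
Step 3: tau = 5.4883e-11 s = 54.883 ps

54.883


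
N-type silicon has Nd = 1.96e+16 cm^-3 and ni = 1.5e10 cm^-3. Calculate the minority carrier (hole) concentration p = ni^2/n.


Step 1: Since Nd >> ni, n ≈ Nd = 1.96e+16 cm^-3
Step 2: p = ni^2 / n = (1.5e10)^2 / 1.96e+16
Step 3: p = 2.25e20 / 1.96e+16 = 1.15e+04 cm^-3

1.15e+04
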